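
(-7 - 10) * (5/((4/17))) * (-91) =32873.75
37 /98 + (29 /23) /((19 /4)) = 27537 /42826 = 0.64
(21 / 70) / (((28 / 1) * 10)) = 3 / 2800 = 0.00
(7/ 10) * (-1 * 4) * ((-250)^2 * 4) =-700000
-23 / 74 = -0.31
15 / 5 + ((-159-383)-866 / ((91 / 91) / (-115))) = 99051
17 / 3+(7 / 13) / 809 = 178810 / 31551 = 5.67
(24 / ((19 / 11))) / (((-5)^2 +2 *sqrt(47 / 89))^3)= 979160751800 / 1079024999476869-2616874832 *sqrt(4183) / 1079024999476869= 0.00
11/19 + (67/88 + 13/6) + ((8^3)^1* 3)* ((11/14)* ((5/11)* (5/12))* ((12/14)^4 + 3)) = 68505226337/84303912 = 812.60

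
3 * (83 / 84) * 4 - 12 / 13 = 995 / 91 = 10.93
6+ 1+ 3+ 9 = 19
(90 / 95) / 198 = 1 / 209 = 0.00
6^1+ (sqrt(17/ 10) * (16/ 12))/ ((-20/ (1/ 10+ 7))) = 6 - 71 * sqrt(170)/ 1500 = 5.38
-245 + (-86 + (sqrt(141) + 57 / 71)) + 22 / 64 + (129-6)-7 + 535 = sqrt(141) + 729645 / 2272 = 333.02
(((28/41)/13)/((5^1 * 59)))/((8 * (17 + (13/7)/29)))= 1421/1089324080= 0.00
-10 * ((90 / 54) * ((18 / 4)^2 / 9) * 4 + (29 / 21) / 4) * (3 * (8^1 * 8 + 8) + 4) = -708950 / 21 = -33759.52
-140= -140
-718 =-718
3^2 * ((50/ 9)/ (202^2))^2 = 625/ 3746174436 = 0.00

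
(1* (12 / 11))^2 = 144 / 121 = 1.19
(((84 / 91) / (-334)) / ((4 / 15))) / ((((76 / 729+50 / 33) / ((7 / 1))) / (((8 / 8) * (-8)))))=5051970 / 14096303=0.36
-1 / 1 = -1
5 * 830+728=4878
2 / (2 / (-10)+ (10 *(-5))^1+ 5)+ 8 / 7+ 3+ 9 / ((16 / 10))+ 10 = 124811 / 6328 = 19.72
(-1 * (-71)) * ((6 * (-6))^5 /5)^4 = 949092112257905118816558064336896 /625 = 1518547379612648190106493000000.00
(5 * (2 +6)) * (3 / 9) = 40 / 3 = 13.33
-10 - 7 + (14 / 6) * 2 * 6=11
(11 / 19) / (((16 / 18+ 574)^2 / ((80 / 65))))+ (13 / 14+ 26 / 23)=1095982939617 / 532286782846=2.06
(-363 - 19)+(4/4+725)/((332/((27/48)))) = -1011325/2656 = -380.77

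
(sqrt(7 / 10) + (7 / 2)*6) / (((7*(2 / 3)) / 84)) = 9*sqrt(70) / 5 + 378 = 393.06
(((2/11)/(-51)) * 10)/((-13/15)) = 0.04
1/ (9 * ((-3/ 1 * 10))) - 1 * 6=-1621/ 270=-6.00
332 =332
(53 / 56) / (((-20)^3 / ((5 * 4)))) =-53 / 22400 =-0.00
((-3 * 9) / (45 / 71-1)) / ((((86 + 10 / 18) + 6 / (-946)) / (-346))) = -1411795737 / 4789720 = -294.76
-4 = -4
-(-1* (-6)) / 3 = -2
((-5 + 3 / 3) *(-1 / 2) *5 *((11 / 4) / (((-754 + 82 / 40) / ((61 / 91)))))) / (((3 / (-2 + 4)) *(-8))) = 16775 / 8211294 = 0.00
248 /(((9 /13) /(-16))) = -51584 /9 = -5731.56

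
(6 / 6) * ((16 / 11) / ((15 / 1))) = 16 / 165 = 0.10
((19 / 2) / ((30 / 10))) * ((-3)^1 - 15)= -57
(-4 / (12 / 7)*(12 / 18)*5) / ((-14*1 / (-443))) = -246.11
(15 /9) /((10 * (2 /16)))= 4 /3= 1.33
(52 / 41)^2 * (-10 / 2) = -8.04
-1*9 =-9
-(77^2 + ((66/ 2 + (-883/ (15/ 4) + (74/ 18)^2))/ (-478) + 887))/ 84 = -659792297/ 8130780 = -81.15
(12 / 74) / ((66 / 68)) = 68 / 407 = 0.17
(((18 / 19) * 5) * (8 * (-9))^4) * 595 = 1439094988800 / 19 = 75741841515.79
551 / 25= 22.04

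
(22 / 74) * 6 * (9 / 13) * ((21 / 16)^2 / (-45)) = -14553 / 307840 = -0.05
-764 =-764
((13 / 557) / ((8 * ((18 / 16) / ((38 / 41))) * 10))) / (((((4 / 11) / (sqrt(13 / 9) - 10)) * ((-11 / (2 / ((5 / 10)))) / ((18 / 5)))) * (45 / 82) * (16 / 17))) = 4199 / 250650 - 4199 * sqrt(13) / 7519500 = 0.01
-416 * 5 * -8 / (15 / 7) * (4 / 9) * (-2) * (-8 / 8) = 6902.52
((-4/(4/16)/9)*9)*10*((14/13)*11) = -24640/13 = -1895.38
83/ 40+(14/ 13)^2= 21867/ 6760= 3.23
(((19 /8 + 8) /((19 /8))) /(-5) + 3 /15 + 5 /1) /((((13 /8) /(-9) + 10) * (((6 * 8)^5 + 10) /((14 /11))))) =0.00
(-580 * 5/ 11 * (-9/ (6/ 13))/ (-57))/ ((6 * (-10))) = 1885/ 1254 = 1.50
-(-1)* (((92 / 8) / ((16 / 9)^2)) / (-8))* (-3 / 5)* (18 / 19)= 50301 / 194560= 0.26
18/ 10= 9/ 5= 1.80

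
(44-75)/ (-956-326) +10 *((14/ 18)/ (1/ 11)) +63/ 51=86.82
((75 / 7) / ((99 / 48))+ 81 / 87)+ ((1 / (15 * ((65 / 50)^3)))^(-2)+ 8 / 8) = 97640860473 / 89320000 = 1093.16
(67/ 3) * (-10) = -670/ 3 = -223.33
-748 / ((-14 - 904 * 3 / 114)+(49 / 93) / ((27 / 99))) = 3965148 / 190081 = 20.86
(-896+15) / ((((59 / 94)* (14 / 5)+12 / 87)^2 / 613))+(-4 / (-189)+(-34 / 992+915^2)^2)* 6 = 5437919841240225623199257365 / 1292996132701056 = 4205673709077.90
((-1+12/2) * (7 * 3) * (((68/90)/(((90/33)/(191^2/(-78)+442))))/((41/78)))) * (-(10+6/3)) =2099636/123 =17070.21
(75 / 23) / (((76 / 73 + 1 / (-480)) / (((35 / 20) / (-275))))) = -26280 / 1315853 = -0.02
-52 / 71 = -0.73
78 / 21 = 26 / 7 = 3.71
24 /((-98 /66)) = -792 /49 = -16.16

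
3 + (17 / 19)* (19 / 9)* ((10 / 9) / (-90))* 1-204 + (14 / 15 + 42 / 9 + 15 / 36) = -195.01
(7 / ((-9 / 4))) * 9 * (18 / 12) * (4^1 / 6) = -28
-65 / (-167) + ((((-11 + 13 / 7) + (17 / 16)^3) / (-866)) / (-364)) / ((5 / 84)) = 104792442947 / 269529128960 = 0.39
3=3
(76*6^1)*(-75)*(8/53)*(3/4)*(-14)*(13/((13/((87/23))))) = 249933600/1219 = 205031.67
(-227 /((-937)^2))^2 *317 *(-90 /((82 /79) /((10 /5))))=-116139667230 /31604012163401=-0.00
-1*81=-81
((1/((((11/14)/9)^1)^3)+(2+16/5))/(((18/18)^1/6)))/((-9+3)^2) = 5018243/19965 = 251.35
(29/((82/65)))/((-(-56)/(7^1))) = 1885/656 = 2.87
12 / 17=0.71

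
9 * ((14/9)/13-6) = -688/13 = -52.92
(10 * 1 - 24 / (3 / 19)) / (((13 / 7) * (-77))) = 142 / 143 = 0.99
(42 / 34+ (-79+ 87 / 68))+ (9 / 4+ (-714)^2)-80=8663910 / 17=509641.76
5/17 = 0.29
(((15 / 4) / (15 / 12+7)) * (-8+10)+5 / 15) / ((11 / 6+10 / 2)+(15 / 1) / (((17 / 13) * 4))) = 2788 / 21769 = 0.13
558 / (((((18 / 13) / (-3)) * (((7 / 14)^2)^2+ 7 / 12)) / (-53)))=99216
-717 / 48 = -239 / 16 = -14.94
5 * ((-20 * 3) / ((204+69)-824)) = 300 / 551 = 0.54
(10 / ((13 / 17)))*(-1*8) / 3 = -1360 / 39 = -34.87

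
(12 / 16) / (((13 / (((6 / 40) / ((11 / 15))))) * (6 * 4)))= 9 / 18304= 0.00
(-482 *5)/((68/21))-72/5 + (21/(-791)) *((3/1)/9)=-14574119/19210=-758.67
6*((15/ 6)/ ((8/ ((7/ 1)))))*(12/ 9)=35/ 2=17.50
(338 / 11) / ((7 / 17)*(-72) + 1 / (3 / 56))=-8619 / 3080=-2.80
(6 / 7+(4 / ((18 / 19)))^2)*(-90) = -105940 / 63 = -1681.59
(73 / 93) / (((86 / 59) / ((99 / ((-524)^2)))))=142131 / 732019616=0.00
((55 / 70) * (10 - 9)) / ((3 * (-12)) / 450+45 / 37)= 10175 / 14714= 0.69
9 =9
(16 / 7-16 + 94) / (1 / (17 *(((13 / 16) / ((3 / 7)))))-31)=-124202 / 47909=-2.59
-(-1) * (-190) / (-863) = 190 / 863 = 0.22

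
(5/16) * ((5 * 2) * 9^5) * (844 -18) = 609680925/4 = 152420231.25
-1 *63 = -63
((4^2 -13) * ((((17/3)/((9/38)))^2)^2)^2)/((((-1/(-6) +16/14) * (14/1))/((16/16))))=30329143362034774548736/1725958278495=17572350235.77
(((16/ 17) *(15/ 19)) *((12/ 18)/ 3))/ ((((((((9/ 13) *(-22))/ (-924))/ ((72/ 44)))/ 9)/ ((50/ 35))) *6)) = 35.13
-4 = -4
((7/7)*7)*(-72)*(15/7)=-1080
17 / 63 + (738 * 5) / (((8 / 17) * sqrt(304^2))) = 1996667 / 76608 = 26.06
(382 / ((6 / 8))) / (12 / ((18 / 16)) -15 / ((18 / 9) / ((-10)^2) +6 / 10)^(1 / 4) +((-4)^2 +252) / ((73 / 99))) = 9885356696497500*2^(3 / 4)*31^(1 / 4)*sqrt(5) / 698464139185502107703 +246553133898762000*sqrt(62) / 698464139185502107703 +1229868576352716480*2^(1 / 4)*31^(3 / 4)*sqrt(5) / 698464139185502107703 +950908175990762181376 / 698464139185502107703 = 1.43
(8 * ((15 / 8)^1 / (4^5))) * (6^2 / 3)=45 / 256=0.18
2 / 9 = 0.22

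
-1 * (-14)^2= -196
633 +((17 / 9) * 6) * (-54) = 21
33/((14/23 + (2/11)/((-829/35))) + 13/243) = 1681881003/33358189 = 50.42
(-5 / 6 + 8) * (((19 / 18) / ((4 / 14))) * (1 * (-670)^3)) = -215007949625 / 27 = -7963257393.52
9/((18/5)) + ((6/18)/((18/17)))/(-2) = 253/108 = 2.34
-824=-824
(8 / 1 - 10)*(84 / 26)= -84 / 13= -6.46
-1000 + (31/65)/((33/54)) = -714442/715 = -999.22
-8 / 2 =-4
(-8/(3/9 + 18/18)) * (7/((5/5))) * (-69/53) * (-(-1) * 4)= 11592/53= 218.72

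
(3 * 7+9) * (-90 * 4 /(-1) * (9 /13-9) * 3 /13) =-20705.33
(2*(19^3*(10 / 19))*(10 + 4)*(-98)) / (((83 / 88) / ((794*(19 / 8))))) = -19805235236.63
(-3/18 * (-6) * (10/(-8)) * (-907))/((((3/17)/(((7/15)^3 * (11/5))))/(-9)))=-58175887/4500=-12927.97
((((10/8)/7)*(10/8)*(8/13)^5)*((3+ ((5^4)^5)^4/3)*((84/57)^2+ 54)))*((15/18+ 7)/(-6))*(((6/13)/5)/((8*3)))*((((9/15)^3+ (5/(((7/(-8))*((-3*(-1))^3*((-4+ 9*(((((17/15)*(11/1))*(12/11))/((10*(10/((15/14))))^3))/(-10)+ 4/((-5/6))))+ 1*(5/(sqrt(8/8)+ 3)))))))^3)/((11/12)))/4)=-826902850640368535274079259215209098743397379989699541670320006867675841596650040622498491678006784/91621583689965881418625141818839152887298585425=-9025197091533448718490176000000000000000000000000000.00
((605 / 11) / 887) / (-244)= -55 / 216428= -0.00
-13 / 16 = -0.81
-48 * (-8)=384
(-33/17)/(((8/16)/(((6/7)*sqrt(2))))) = -396*sqrt(2)/119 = -4.71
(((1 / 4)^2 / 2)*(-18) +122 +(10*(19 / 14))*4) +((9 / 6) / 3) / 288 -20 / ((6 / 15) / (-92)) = 19255723 / 4032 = 4775.72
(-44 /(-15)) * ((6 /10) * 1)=44 /25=1.76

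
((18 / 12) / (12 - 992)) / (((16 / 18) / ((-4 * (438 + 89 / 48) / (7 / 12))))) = 570051 / 109760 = 5.19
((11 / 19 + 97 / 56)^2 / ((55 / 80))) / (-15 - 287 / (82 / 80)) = -0.03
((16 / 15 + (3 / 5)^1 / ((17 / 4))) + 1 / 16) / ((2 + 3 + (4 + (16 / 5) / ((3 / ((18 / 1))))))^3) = 129575 / 2287428336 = 0.00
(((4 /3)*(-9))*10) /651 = -40 /217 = -0.18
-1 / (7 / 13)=-13 / 7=-1.86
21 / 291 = 7 / 97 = 0.07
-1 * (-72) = 72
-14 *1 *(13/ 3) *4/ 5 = -728/ 15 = -48.53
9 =9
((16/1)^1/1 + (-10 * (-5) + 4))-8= 62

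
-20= -20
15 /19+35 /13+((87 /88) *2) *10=126365 /5434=23.25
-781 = -781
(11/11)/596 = 1/596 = 0.00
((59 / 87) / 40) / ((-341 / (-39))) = 767 / 395560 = 0.00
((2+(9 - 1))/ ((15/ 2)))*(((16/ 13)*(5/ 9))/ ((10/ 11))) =352/ 351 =1.00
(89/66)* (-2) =-89/33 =-2.70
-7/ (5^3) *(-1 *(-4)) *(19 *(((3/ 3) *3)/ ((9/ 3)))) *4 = -2128/ 125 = -17.02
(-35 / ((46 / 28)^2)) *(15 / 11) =-102900 / 5819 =-17.68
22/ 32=11/ 16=0.69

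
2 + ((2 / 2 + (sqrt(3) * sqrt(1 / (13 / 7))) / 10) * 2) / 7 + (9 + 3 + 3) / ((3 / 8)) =sqrt(273) / 455 + 296 / 7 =42.32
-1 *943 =-943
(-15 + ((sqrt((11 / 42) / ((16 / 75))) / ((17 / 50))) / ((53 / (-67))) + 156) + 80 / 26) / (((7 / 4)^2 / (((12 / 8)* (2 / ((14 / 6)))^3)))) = 9709632 / 218491 -10854000* sqrt(154) / 106001749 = 43.17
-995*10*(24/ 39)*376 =-29929600/ 13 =-2302276.92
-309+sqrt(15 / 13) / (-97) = -309 - sqrt(195) / 1261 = -309.01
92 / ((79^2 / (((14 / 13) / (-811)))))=-1288 / 65798863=-0.00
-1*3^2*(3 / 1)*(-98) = 2646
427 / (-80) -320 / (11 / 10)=-260697 / 880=-296.25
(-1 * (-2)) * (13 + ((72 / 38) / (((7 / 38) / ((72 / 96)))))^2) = 7106 / 49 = 145.02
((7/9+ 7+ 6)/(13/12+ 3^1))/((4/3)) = 124/49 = 2.53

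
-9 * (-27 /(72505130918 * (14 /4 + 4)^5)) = 16 /113289267059375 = 0.00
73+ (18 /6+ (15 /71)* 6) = 5486 /71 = 77.27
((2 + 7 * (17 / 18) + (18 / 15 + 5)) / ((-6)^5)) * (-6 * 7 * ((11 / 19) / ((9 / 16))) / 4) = 102641 / 4986360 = 0.02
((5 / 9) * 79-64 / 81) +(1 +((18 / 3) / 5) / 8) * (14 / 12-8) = 35.24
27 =27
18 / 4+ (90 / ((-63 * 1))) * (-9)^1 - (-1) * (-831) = -11391 / 14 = -813.64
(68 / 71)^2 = 4624 / 5041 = 0.92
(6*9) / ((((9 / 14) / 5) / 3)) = 1260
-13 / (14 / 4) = -26 / 7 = -3.71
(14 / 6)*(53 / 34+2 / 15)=6041 / 1530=3.95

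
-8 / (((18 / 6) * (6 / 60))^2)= -800 / 9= -88.89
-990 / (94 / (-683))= 338085 / 47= 7193.30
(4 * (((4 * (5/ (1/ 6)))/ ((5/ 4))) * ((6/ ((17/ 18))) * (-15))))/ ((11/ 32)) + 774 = -19761822/ 187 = -105678.19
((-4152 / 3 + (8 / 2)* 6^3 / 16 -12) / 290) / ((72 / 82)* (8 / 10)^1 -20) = 0.24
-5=-5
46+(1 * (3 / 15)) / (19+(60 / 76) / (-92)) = 46.01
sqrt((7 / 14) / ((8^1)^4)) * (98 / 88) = 49 * sqrt(2) / 5632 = 0.01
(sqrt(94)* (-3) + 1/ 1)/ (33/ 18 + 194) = 6/ 1175- 18* sqrt(94)/ 1175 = -0.14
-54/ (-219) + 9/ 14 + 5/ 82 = 19912/ 20951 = 0.95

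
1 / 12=0.08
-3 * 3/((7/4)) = -36/7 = -5.14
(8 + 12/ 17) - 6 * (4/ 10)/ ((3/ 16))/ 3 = 1132/ 255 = 4.44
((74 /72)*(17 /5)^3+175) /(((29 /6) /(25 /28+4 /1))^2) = 18192435089 /82418000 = 220.73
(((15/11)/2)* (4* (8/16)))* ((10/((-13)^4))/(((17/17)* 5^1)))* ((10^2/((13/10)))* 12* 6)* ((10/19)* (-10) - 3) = -339120000/77600237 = -4.37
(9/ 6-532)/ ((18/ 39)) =-13793/ 12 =-1149.42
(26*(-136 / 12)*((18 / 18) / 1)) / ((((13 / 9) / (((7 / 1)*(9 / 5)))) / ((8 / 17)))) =-1209.60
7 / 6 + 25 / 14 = 62 / 21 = 2.95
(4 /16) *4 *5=5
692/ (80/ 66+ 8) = 5709/ 76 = 75.12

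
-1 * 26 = -26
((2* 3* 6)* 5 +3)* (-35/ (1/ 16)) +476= -102004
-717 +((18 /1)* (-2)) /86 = -30849 /43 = -717.42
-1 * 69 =-69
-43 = -43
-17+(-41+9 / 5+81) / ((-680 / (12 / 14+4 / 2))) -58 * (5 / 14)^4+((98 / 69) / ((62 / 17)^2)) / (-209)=-409989033388813 / 22626628027080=-18.12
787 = 787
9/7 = 1.29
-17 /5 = -3.40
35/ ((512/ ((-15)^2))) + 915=476355/ 512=930.38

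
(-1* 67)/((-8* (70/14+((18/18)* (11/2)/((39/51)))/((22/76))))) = 871/3104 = 0.28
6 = 6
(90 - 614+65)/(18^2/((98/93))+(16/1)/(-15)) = -337365/225206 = -1.50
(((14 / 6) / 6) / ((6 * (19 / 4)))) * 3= 7 / 171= 0.04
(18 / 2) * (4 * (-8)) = -288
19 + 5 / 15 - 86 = -66.67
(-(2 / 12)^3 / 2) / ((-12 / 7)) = 7 / 5184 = 0.00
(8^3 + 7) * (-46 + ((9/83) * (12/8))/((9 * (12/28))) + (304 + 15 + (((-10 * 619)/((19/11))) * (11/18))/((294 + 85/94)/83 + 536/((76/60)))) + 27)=4821467881512901/31500879942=153058.20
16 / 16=1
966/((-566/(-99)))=47817/283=168.96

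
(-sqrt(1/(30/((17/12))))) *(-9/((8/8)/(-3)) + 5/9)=-62 *sqrt(170)/135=-5.99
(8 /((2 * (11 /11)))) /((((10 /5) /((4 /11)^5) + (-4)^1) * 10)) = 1024 /795015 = 0.00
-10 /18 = -5 /9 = -0.56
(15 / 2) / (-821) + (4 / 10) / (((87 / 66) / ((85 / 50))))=603233 / 1190450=0.51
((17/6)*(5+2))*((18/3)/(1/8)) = 952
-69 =-69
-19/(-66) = 19/66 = 0.29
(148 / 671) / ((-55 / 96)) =-14208 / 36905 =-0.38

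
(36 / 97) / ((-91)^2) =36 / 803257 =0.00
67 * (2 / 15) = 134 / 15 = 8.93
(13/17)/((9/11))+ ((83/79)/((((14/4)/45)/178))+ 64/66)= 2239590145/930699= 2406.35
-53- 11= -64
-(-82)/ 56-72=-1975/ 28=-70.54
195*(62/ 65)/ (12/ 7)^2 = 1519/ 24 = 63.29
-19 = -19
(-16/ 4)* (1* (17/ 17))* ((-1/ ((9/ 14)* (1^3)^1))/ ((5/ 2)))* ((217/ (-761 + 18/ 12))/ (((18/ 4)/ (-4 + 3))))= 64/ 405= 0.16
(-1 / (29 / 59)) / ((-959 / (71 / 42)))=4189 / 1168062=0.00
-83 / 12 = -6.92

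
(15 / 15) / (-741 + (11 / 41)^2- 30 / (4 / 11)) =-3362 / 2768365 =-0.00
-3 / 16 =-0.19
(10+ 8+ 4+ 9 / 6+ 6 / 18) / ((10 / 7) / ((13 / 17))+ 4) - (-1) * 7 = 35441 / 3204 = 11.06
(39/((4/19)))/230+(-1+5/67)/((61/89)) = -2048093/3760040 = -0.54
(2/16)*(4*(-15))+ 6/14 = -7.07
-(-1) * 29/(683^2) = 29/466489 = 0.00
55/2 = 27.50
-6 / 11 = -0.55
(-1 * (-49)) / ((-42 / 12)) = -14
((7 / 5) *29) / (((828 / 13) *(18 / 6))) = 2639 / 12420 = 0.21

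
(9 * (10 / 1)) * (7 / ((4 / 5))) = 1575 / 2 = 787.50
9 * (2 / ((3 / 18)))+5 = 113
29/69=0.42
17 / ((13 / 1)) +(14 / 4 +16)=541 / 26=20.81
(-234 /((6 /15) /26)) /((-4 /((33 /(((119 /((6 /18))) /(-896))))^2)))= 7538319360 /289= 26084150.03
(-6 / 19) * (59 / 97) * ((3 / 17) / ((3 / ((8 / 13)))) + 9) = -706938 / 407303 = -1.74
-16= -16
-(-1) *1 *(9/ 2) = 9/ 2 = 4.50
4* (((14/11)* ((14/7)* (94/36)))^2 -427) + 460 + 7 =-10431185/9801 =-1064.30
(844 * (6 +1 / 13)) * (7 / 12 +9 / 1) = 1916935 / 39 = 49152.18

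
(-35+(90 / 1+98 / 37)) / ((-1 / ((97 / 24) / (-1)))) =68967 / 296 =233.00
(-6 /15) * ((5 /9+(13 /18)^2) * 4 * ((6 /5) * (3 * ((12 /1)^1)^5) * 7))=-270176256 /25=-10807050.24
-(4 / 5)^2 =-16 / 25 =-0.64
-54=-54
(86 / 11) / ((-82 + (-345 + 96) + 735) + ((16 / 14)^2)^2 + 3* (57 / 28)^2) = 3303776 / 176695233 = 0.02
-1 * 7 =-7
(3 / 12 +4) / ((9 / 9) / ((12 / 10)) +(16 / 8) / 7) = 357 / 94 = 3.80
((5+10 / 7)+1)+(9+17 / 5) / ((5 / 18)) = 9112 / 175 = 52.07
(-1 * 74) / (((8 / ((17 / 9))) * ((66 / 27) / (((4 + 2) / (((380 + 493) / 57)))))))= -11951 / 4268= -2.80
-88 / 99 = -8 / 9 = -0.89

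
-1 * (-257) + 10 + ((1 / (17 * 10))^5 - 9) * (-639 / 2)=892380124499361 / 283971400000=3142.50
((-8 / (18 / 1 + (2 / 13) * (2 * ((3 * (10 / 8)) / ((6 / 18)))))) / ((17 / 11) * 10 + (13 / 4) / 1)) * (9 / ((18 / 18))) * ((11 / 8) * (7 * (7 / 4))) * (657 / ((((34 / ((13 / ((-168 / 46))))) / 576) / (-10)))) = -519128129520 / 433721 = -1196917.21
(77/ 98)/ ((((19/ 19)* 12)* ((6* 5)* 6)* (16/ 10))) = 11/ 48384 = 0.00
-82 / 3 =-27.33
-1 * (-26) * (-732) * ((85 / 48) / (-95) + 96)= -1826717.24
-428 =-428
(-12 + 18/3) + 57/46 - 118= -5647/46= -122.76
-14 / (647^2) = -14 / 418609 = -0.00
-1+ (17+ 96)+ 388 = 500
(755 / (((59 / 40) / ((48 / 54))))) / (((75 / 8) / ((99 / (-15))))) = -320.31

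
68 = 68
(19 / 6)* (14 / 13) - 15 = -452 / 39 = -11.59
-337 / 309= -1.09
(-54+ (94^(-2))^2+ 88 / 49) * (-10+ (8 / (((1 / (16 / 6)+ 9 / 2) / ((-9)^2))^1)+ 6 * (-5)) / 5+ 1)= -150385834691007 / 248668543760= -604.76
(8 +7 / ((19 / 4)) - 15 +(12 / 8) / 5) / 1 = -993 / 190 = -5.23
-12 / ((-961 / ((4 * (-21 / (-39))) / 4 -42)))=-6468 / 12493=-0.52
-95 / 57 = -5 / 3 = -1.67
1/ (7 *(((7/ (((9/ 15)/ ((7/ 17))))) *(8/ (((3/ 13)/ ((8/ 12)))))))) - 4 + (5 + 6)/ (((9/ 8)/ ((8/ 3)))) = 22.08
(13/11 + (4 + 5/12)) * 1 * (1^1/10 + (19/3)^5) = 18298551187/320760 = 57047.48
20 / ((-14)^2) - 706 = -34589 / 49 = -705.90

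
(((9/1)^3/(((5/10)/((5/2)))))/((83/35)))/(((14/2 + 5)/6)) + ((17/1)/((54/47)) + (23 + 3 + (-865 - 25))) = -180803/2241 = -80.68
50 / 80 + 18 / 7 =179 / 56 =3.20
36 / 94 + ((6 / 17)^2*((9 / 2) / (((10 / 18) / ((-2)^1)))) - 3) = -314787 / 67915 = -4.64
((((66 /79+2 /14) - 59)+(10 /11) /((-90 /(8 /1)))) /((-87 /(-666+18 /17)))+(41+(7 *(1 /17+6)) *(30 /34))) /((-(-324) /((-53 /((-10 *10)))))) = -370503942737 /619426719450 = -0.60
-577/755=-0.76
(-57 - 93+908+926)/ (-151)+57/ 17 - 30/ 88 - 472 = -54230885/ 112948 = -480.14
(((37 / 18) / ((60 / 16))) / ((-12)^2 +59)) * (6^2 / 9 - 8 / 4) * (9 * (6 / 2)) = 0.15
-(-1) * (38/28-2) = -9/14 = -0.64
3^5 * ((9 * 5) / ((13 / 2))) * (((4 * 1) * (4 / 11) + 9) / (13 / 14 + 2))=35210700 / 5863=6005.58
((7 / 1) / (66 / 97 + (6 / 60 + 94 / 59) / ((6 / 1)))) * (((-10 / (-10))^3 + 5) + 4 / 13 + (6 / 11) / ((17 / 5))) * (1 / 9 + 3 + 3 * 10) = 3754318217440 / 2410650099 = 1557.39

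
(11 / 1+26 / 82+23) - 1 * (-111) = 5958 / 41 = 145.32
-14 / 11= -1.27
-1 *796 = -796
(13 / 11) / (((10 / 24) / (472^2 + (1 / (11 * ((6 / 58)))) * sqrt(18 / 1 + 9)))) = 4524 * sqrt(3) / 605 + 34754304 / 55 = 631909.39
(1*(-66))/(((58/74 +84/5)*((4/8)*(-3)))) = 8140/3253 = 2.50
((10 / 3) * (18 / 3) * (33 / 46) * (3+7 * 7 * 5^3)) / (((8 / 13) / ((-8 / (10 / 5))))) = -13144560 / 23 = -571502.61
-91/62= -1.47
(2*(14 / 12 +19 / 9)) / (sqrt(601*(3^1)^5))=59*sqrt(1803) / 146043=0.02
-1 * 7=-7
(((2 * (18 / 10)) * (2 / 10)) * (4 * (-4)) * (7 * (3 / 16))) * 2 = -756 / 25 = -30.24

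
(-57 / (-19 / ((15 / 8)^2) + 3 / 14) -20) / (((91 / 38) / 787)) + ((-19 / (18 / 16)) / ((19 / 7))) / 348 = -3452300385766 / 1164915297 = -2963.56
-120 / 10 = -12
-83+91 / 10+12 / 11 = -8009 / 110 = -72.81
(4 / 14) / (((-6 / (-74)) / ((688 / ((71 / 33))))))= 1126.82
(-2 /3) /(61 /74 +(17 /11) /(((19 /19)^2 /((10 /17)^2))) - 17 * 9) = 27676 /6295221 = 0.00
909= 909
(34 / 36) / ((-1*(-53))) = 17 / 954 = 0.02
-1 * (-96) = 96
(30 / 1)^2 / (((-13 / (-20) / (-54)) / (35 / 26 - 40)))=488430000 / 169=2890118.34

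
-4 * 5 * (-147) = 2940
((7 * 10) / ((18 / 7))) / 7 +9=116 / 9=12.89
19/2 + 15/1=49/2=24.50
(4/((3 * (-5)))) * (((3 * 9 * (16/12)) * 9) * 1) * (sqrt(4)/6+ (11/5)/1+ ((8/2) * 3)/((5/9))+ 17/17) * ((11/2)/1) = -298584/25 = -11943.36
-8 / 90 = -4 / 45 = -0.09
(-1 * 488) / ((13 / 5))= -2440 / 13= -187.69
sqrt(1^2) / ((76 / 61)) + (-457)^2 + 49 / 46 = 365071317 / 1748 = 208850.87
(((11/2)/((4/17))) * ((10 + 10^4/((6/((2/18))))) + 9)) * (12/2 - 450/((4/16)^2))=-1236086269/36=-34335729.69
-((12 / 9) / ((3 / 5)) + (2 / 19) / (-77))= -29242 / 13167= -2.22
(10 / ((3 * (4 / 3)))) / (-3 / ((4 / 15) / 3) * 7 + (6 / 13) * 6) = -130 / 12141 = -0.01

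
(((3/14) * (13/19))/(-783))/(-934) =13/64843884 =0.00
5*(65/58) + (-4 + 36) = 2181/58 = 37.60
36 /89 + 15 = 1371 /89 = 15.40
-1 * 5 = -5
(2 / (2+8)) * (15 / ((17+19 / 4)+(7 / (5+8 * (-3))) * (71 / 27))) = 6156 / 42643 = 0.14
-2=-2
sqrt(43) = 6.56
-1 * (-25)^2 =-625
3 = 3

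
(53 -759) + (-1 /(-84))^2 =-4981535 /7056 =-706.00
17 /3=5.67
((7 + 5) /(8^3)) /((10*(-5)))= -3 /6400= -0.00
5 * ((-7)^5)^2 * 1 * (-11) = -15536138695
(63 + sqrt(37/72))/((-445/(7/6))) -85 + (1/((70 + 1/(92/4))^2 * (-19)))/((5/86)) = -85.17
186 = 186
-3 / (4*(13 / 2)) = -3 / 26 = -0.12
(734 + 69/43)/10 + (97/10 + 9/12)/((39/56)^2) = 62202367/654030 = 95.11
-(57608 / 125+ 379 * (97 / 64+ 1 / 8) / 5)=-585.22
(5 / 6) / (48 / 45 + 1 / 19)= 475 / 638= 0.74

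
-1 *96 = -96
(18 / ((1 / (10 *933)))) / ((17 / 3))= 503820 / 17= 29636.47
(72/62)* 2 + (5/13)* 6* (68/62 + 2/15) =160/31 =5.16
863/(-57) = -863/57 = -15.14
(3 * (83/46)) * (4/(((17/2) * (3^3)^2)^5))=5312/2241242399425925679813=0.00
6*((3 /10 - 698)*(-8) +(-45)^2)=228198 /5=45639.60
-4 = -4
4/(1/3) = 12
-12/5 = -2.40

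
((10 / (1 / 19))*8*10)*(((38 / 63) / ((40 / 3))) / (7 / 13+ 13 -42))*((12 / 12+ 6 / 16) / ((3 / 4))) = -103246 / 2331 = -44.29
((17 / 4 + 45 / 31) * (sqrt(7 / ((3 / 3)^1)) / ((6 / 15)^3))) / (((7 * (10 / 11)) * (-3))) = -12.35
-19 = -19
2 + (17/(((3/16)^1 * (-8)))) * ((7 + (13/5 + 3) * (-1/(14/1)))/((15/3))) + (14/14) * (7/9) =-2741/225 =-12.18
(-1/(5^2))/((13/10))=-2/65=-0.03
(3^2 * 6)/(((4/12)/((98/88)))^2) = 583443/968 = 602.73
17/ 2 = 8.50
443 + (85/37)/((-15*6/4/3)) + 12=50471/111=454.69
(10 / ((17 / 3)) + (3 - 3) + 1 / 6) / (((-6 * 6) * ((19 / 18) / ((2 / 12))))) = -197 / 23256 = -0.01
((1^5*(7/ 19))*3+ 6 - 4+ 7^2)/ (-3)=-330/ 19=-17.37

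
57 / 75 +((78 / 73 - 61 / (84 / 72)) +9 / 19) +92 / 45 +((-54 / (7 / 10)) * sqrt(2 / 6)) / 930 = -104724146 / 2184525 - 6 * sqrt(3) / 217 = -47.99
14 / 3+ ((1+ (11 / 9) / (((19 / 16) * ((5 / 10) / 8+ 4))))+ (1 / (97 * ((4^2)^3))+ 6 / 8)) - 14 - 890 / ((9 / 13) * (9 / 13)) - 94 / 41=-3041612907394757 / 1629549342720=-1866.54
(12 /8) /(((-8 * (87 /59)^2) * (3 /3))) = -3481 /40368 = -0.09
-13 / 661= -0.02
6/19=0.32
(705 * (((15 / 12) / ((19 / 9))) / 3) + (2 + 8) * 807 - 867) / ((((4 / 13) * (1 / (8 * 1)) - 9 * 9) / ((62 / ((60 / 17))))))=-1274292851 / 799900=-1593.07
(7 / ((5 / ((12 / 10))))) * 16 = 672 / 25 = 26.88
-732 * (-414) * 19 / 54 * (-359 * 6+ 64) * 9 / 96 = -83569695 / 4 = -20892423.75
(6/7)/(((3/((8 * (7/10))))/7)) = 56/5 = 11.20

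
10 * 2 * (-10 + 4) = -120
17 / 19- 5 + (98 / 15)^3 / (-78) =-19208074 / 2500875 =-7.68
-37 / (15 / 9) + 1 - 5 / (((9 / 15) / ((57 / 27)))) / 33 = -96821 / 4455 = -21.73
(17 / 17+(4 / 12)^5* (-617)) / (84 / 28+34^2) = -374 / 281637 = -0.00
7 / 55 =0.13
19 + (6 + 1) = 26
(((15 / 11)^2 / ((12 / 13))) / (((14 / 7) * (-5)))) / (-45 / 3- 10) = 39 / 4840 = 0.01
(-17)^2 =289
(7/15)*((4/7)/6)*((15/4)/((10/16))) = 4/15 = 0.27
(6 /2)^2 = 9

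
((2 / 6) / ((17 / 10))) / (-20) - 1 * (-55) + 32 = 8873 / 102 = 86.99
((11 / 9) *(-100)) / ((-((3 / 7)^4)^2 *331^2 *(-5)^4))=253651244 / 161736687225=0.00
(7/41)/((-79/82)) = -0.18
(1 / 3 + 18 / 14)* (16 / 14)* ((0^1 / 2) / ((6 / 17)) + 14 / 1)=544 / 21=25.90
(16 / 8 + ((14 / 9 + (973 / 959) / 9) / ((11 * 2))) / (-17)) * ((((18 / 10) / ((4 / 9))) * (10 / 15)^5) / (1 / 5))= 19684 / 3699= 5.32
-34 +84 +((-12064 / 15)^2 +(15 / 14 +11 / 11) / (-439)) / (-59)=-890410015991 / 81588150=-10913.47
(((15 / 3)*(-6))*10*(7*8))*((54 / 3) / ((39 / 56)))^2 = -1896652800 / 169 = -11222797.63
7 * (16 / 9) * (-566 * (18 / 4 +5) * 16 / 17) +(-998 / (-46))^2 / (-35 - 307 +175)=-851274494465 / 13516479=-62980.49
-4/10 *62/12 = -31/15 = -2.07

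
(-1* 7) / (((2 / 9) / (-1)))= 63 / 2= 31.50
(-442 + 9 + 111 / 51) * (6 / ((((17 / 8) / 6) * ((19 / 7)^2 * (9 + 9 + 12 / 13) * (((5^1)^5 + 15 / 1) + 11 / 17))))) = -5742016 / 344463673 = -0.02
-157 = -157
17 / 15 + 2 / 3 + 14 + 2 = 89 / 5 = 17.80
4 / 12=1 / 3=0.33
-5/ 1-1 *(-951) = 946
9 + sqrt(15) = 12.87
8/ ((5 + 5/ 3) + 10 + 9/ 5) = 120/ 277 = 0.43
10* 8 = 80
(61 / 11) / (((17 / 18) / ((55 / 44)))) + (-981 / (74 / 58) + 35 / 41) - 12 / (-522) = -37547062261 / 49360146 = -760.68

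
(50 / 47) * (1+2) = 150 / 47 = 3.19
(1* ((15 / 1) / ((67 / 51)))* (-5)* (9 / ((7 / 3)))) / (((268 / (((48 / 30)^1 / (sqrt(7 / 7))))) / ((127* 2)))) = -10492740 / 31423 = -333.92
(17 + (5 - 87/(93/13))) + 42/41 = 13807/1271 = 10.86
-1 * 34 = -34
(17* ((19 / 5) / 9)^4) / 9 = 2215457 / 36905625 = 0.06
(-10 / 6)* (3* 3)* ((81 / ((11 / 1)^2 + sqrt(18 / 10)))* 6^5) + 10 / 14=-10002809105 / 128093 + 7085880* sqrt(5) / 18299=-77224.34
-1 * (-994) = 994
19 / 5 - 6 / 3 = 9 / 5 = 1.80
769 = 769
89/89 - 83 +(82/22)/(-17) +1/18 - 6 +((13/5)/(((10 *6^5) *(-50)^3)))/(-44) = -3204997199999779/36352800000000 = -88.16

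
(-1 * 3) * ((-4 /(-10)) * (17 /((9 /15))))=-34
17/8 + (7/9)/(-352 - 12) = 1987/936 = 2.12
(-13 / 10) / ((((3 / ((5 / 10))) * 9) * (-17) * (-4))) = -13 / 36720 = -0.00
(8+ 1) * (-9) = -81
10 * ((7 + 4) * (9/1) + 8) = 1070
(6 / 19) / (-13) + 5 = 1229 / 247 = 4.98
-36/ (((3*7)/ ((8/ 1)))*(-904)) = 12/ 791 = 0.02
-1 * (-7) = 7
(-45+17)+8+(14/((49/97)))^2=748.08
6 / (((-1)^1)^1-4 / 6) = -18 / 5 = -3.60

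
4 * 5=20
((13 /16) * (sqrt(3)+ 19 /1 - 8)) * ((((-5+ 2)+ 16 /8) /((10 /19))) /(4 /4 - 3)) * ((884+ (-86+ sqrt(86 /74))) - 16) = 247 * (sqrt(1591)+ 28934) * (sqrt(3)+ 11) /11840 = 7695.74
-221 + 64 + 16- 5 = -146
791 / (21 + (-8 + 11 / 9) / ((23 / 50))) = 126.24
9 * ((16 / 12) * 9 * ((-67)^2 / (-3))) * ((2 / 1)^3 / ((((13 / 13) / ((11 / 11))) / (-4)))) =5171328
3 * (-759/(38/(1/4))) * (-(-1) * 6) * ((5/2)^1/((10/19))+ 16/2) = -348381/304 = -1145.99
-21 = -21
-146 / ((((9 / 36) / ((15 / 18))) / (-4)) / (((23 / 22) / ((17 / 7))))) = 470120 / 561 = 838.00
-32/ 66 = -16/ 33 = -0.48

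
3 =3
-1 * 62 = -62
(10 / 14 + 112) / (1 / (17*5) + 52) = 67065 / 30947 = 2.17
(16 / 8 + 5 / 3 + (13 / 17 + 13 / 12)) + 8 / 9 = 3919 / 612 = 6.40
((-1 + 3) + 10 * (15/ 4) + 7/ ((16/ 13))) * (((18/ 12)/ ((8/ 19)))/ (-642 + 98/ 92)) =-947853/ 3773824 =-0.25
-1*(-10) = 10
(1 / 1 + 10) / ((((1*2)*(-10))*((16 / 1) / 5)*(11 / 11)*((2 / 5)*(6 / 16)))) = -55 / 48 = -1.15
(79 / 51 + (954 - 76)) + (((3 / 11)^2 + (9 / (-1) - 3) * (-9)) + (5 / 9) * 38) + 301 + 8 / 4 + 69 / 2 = 49845679 / 37026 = 1346.23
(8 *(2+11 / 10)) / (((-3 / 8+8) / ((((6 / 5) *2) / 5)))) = 11904 / 7625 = 1.56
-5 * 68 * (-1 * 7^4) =816340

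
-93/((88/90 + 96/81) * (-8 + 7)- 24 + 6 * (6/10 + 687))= -12555/553424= -0.02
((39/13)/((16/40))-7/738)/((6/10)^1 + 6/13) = 179660/25461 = 7.06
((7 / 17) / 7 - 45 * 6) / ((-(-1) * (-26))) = 353 / 34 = 10.38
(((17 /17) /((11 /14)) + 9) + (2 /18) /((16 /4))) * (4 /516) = 4079 /51084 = 0.08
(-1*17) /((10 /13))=-221 /10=-22.10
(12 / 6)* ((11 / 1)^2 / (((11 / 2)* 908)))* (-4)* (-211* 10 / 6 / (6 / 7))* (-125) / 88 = -112.96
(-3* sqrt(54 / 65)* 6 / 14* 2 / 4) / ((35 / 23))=-621* sqrt(390) / 31850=-0.39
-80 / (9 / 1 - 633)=5 / 39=0.13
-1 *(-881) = 881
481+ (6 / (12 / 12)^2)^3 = 697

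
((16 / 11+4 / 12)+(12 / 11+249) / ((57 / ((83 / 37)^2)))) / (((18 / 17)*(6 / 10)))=870667240 / 23175801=37.57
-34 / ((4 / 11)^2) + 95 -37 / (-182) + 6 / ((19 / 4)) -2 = -2249893 / 13832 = -162.66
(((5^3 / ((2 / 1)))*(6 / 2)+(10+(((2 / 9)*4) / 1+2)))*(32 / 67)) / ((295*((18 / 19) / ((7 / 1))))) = 3837848 / 1600965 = 2.40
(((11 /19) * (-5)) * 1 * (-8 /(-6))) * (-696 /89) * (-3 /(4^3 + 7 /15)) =-2296800 /1635197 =-1.40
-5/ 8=-0.62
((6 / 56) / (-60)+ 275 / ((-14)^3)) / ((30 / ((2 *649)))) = -605517 / 137200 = -4.41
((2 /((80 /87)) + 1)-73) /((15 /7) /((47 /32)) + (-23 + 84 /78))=3981887 /1167000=3.41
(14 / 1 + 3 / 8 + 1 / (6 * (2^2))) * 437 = 75601 / 12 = 6300.08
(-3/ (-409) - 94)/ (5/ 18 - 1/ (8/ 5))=2767896/ 10225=270.70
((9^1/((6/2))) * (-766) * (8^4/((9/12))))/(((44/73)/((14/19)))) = -3206561792/209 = -15342400.92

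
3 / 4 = 0.75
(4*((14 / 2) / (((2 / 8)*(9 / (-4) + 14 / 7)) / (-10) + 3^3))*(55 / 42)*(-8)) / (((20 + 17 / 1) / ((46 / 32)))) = -202400 / 479631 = -0.42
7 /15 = 0.47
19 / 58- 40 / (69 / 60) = -45963 / 1334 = -34.46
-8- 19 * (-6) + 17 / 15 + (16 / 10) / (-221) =355123 / 3315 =107.13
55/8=6.88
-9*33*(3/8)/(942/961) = -285417/2512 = -113.62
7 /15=0.47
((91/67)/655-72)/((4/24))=-18957774/43885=-431.99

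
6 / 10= 3 / 5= 0.60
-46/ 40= -23/ 20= -1.15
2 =2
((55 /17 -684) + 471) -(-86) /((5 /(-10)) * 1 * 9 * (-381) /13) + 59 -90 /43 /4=-755167475 /5013198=-150.64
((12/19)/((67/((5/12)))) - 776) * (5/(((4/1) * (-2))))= 4939215/10184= 485.00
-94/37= -2.54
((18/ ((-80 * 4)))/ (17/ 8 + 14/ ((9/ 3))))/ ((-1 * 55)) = 27/ 179300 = 0.00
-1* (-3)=3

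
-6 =-6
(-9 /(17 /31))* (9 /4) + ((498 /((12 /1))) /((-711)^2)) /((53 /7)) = -67276231489 /1821897684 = -36.93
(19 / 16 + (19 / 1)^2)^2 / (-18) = -33582025 / 4608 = -7287.77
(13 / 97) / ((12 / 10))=65 / 582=0.11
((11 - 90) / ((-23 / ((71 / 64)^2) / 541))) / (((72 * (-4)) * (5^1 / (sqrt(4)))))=-215447299 / 67829760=-3.18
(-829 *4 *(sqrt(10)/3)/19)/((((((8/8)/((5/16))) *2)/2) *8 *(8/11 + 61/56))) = -319165 *sqrt(10)/255132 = -3.96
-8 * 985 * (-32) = 252160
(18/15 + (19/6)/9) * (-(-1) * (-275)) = -23045/54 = -426.76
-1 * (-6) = 6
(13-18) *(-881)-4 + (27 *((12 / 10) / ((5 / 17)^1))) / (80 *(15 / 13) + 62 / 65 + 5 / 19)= 847441251 / 192505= 4402.18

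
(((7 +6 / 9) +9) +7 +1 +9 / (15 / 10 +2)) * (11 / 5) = 6292 / 105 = 59.92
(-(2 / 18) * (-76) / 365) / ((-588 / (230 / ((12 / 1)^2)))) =-437 / 6953688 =-0.00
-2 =-2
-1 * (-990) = 990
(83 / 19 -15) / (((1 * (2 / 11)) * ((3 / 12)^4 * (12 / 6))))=-142208 / 19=-7484.63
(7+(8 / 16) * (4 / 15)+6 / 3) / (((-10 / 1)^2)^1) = 137 / 1500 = 0.09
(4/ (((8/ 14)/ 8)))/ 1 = 56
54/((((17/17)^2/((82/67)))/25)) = 110700/67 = 1652.24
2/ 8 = 1/ 4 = 0.25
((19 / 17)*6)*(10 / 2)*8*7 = 1877.65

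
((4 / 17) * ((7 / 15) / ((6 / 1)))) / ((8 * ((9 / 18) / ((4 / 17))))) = 14 / 13005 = 0.00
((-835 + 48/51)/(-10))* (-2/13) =-14179/1105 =-12.83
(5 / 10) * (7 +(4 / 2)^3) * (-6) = -45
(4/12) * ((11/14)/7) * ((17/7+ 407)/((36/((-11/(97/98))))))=-173393/36666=-4.73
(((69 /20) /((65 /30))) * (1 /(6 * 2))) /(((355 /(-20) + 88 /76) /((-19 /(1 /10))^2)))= -288.70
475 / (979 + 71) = 19 / 42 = 0.45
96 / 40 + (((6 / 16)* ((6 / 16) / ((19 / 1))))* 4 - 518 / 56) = -10367 / 1520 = -6.82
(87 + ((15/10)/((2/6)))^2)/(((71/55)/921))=21730995/284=76517.59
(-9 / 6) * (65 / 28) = -195 / 56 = -3.48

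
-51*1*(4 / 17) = -12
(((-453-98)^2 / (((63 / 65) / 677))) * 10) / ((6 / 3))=66799810025 / 63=1060314444.84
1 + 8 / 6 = 7 / 3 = 2.33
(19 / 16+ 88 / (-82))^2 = 5625 / 430336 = 0.01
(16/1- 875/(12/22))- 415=-12019/6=-2003.17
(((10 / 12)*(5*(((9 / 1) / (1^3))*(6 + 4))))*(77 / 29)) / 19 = 28875 / 551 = 52.40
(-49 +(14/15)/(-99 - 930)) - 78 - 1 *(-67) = -132302/2205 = -60.00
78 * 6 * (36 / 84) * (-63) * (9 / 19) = -113724 / 19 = -5985.47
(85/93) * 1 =85/93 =0.91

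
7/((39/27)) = 63/13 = 4.85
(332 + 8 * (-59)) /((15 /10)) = -280 /3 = -93.33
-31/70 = -0.44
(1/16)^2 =1/256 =0.00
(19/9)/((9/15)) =95/27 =3.52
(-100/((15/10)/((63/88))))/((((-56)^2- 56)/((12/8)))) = -45/1936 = -0.02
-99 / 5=-19.80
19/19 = 1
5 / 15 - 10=-29 / 3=-9.67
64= 64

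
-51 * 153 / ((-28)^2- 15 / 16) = -7344 / 737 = -9.96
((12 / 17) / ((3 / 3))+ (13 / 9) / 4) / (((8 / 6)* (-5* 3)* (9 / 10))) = -653 / 11016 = -0.06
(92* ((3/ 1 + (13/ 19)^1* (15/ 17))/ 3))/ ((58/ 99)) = 1766952/ 9367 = 188.64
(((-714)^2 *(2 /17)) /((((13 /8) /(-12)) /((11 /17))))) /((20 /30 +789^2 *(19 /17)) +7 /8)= -0.41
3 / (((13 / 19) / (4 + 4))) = 456 / 13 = 35.08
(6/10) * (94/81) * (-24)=-752/45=-16.71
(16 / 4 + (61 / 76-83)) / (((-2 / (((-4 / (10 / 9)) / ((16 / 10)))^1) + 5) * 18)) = -5943 / 8056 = -0.74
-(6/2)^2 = -9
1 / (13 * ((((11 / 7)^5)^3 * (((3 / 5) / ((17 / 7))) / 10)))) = 576489611921650 / 162912678607210389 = 0.00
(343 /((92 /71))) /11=24353 /1012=24.06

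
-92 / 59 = -1.56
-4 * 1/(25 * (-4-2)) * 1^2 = 2/75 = 0.03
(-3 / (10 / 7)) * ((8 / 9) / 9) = -28 / 135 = -0.21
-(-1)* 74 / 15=74 / 15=4.93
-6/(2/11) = -33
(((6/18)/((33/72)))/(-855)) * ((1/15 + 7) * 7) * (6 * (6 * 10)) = -47488/3135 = -15.15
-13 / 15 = -0.87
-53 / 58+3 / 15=-207 / 290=-0.71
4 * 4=16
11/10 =1.10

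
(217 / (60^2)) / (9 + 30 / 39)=2821 / 457200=0.01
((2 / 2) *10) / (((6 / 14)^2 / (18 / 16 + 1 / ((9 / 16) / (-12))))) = -118825 / 108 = -1100.23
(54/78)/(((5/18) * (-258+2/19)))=-0.01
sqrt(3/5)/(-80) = -sqrt(15)/400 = -0.01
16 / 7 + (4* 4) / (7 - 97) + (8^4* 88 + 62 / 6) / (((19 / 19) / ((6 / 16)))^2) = 1021941871 / 20160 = 50691.56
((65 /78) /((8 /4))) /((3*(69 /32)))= 40 /621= 0.06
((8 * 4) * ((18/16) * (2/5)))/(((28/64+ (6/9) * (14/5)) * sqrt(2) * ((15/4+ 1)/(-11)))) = -76032 * sqrt(2)/10507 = -10.23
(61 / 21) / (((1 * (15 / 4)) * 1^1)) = 244 / 315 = 0.77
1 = 1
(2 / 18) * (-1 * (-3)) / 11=1 / 33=0.03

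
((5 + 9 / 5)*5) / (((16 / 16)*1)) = 34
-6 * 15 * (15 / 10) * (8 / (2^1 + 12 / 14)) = -378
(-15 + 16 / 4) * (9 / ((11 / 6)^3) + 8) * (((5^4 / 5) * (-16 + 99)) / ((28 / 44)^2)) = -2666163.27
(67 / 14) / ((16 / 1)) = 67 / 224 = 0.30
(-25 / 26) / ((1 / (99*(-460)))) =569250 / 13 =43788.46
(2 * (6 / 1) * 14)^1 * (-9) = -1512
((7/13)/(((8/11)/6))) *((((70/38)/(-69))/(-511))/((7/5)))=275/1658852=0.00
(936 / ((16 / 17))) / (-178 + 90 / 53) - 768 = -14457801 / 18688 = -773.64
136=136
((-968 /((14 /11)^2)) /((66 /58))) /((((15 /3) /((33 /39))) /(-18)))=5095068 /3185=1599.71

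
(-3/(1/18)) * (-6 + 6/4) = 243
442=442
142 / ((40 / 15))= 213 / 4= 53.25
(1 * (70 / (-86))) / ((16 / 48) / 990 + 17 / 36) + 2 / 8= -101557 / 68972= -1.47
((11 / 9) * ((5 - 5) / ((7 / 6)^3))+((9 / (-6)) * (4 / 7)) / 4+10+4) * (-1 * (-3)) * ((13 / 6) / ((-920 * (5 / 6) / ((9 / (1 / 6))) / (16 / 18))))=-22581 / 4025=-5.61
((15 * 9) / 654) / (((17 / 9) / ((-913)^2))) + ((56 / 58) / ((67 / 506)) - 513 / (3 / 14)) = 638761841591 / 7200758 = 88707.58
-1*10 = -10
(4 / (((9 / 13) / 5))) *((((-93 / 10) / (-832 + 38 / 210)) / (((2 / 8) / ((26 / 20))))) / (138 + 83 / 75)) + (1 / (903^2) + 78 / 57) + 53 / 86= 56378771135817491 / 28234913699134926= 2.00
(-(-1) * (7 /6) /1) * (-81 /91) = -27 /26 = -1.04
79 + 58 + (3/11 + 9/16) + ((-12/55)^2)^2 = 137.84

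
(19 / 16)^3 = 6859 / 4096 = 1.67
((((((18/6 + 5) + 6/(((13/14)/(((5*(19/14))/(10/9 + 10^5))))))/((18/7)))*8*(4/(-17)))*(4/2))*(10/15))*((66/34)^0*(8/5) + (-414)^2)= -3593827525835008/2685179835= -1338393.61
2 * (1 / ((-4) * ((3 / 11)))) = -11 / 6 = -1.83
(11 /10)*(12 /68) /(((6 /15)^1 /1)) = 33 /68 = 0.49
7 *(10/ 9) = 70/ 9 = 7.78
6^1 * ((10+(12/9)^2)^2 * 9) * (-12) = -89888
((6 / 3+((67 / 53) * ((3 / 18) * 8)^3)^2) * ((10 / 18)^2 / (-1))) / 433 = -562061650 / 71821121553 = -0.01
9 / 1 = 9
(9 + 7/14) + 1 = 21/2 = 10.50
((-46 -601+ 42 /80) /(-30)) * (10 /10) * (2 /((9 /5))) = 25859 /1080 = 23.94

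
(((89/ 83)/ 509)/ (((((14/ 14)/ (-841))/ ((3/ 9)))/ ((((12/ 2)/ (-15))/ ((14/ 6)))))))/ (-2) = -74849/ 1478645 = -0.05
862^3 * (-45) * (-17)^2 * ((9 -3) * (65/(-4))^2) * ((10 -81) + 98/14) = 844637013381096000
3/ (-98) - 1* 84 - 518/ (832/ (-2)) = -843749/ 10192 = -82.79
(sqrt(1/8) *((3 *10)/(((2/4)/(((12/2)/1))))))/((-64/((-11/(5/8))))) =99 *sqrt(2)/4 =35.00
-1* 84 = -84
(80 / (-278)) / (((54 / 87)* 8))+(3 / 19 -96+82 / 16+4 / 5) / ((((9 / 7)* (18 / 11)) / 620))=-2519309759 / 95076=-26497.85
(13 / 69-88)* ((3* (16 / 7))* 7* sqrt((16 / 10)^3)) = -1551104* sqrt(10) / 575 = -8530.47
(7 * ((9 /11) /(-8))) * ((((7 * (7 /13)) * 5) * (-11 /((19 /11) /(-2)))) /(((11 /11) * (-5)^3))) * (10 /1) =33957 /2470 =13.75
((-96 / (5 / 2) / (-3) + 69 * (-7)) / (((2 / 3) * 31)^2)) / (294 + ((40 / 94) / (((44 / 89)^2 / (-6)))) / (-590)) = -788838083 / 210678199295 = -0.00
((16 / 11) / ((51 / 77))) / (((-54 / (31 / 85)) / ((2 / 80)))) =-217 / 585225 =-0.00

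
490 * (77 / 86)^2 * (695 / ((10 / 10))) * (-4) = -2019120950 / 1849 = -1092007.00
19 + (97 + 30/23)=2698/23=117.30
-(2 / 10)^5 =-1 / 3125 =-0.00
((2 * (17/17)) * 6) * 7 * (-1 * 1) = -84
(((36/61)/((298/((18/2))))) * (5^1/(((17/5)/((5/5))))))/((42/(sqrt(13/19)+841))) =675 * sqrt(247)/20550229+567675/1081591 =0.53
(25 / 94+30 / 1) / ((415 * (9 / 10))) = 2845 / 35109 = 0.08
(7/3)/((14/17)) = 17/6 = 2.83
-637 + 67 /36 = -22865 /36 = -635.14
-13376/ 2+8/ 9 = -60184/ 9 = -6687.11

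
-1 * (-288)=288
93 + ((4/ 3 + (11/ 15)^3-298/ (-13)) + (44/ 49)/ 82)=10371278602/ 88144875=117.66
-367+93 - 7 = -281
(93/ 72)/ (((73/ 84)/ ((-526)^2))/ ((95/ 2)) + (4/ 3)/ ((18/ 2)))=12833270415/ 1471916977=8.72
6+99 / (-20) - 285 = -5679 / 20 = -283.95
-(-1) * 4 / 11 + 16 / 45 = 356 / 495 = 0.72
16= 16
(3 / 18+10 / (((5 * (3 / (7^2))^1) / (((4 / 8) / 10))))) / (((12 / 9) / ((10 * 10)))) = 135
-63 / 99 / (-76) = 7 / 836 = 0.01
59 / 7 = 8.43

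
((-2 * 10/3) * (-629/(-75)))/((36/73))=-113.38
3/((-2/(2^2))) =-6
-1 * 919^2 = -844561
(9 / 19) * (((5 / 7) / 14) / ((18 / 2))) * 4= 10 / 931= 0.01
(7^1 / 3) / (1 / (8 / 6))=28 / 9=3.11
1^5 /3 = 1 /3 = 0.33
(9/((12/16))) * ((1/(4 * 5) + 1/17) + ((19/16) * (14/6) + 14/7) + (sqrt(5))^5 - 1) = 717.38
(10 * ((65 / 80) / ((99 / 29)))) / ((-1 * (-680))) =377 / 107712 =0.00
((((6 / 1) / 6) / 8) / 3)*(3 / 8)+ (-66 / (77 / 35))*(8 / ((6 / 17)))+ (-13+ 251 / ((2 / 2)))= -28287 / 64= -441.98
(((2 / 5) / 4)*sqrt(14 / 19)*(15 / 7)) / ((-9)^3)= -sqrt(266) / 64638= -0.00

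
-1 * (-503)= 503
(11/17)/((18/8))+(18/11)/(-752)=0.29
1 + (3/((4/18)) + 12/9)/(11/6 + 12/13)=1372/215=6.38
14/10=7/5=1.40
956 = 956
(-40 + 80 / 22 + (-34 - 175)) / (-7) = 2699 / 77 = 35.05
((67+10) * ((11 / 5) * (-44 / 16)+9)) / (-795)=-4543 / 15900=-0.29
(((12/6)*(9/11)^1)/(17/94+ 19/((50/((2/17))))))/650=14382/1288573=0.01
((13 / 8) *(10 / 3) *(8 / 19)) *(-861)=-37310 / 19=-1963.68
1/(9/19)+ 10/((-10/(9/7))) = 52/63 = 0.83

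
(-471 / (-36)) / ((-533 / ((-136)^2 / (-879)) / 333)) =26860816 / 156169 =172.00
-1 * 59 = -59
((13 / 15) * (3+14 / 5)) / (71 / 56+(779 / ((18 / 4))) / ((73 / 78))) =1541176 / 57099925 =0.03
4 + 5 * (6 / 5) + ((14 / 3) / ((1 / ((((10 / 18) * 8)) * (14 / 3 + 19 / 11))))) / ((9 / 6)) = 263050 / 2673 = 98.41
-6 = -6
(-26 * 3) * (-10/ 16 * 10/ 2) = 975/ 4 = 243.75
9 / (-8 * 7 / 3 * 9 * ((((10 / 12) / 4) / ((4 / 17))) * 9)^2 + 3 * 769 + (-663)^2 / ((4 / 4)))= 384 / 18398201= 0.00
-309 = -309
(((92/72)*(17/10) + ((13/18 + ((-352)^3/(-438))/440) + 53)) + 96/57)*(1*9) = 70875311/27740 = 2554.99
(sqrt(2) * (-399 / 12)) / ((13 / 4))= -14.47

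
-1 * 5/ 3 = -5/ 3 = -1.67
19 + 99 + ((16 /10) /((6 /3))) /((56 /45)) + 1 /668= 554781 /4676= 118.64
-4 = -4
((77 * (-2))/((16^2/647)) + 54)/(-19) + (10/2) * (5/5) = 55067/2432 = 22.64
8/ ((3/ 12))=32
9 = 9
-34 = -34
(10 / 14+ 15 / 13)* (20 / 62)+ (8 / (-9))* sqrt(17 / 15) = 1700 / 2821 - 8* sqrt(255) / 135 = -0.34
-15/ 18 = -5/ 6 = -0.83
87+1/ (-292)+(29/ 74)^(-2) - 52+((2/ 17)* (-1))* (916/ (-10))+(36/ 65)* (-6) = 13285984947/ 271357060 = 48.96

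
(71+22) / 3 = 31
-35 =-35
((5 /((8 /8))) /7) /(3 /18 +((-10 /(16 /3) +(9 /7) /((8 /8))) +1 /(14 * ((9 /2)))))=-72 /41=-1.76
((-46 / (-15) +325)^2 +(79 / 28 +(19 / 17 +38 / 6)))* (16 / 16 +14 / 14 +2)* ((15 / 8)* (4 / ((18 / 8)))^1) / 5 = 23056061782 / 80325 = 287034.69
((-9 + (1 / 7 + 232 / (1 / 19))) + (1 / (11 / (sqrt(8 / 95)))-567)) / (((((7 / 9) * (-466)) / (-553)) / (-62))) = -591249825 / 1631-44082 * sqrt(190) / 243485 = -362510.05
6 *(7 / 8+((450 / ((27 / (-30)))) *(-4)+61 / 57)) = 912887 / 76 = 12011.67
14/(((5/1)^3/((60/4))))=42/25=1.68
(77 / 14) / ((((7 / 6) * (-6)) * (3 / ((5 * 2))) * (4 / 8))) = -110 / 21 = -5.24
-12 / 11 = -1.09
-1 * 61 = -61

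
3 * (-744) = -2232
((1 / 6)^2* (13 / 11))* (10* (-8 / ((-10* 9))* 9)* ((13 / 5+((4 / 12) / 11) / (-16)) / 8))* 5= 0.43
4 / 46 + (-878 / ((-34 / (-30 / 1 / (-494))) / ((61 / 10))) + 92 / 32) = 9679459 / 772616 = 12.53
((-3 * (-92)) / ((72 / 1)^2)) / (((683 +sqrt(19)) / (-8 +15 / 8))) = -769741 / 1612120320 +1127 * sqrt(19) / 1612120320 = -0.00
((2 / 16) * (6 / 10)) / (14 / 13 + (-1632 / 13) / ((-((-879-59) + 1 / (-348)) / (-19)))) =2546115 / 122885872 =0.02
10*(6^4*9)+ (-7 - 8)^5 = -642735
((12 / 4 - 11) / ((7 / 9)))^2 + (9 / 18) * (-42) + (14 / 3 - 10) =11681 / 147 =79.46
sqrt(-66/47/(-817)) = sqrt(2534334)/38399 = 0.04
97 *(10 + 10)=1940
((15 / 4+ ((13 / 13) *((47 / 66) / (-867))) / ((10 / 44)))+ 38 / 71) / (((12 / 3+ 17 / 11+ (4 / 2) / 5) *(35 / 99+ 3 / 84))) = 13394235239 / 7239780327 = 1.85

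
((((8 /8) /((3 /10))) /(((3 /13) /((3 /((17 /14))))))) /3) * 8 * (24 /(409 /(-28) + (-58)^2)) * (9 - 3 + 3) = 6.14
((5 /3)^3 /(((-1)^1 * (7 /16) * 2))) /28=-250 /1323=-0.19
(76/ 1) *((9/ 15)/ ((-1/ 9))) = -2052/ 5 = -410.40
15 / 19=0.79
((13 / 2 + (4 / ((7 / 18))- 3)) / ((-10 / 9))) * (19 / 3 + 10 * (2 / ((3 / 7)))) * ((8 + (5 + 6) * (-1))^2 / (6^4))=-10229 / 2240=-4.57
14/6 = 7/3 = 2.33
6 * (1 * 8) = 48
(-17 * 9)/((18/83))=-1411/2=-705.50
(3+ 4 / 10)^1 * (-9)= -30.60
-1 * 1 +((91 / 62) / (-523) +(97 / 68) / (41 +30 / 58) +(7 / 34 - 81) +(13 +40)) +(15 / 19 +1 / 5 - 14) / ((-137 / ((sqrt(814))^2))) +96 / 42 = 50.83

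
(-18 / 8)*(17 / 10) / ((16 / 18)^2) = -12393 / 2560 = -4.84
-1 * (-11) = 11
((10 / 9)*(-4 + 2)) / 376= -5 / 846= -0.01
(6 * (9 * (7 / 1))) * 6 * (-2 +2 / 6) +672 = -3108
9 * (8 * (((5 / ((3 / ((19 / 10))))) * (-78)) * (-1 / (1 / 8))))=142272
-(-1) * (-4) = -4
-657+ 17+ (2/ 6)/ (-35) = -67201/ 105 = -640.01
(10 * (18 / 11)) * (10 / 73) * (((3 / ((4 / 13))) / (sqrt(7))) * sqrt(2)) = 17550 * sqrt(14) / 5621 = 11.68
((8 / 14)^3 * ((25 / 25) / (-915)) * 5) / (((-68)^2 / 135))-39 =-235823313 / 6046747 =-39.00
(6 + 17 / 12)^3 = 704969 / 1728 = 407.97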